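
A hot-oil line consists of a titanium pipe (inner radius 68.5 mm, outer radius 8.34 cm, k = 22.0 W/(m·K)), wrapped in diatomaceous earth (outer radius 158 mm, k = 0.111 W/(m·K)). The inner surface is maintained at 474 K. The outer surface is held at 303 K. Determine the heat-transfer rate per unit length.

Treat each layer as a resistance in series:
  R'_titanium = ln(0.0834/0.0685)/(2πk) = 0.1968/(2π·22.0) = 0.001424 m·K/W
  R'_diatomaceous earth = ln(0.158/0.0834)/(2πk) = 0.6389/(2π·0.111) = 0.9161 m·K/W
ΣR = 0.001424 + 0.9161 = 0.9175 m·K/W
Q' = ΔT/ΣR = (474 K − 303 K)/0.9175 = 186 W/m

Q' = 186 W/m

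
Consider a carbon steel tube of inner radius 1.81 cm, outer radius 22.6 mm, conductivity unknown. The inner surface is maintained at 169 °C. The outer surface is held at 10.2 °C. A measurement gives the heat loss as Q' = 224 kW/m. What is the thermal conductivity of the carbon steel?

k = 49.8 W/m·K

ΣR = ΔT/Q' = |169 − 10.2|/2.24×10^5 = 7.089×10^-4 m·K/W
ln(r₂/r₁)/(2πk) = 7.089×10^-4 ⇒ k = 0.2220/(2π·7.089×10^-4) = 49.8 W/m·K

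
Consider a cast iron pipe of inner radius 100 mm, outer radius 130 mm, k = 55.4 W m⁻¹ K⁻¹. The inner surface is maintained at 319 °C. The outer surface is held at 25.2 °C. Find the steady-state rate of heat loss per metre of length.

Q' = 3.90×10^5 W/m

Q' = 2πk·ΔT/ln(r₂/r₁) = 2π × 55.4 × 293.8 / ln(0.130/0.100) = 3.90×10^5 W/m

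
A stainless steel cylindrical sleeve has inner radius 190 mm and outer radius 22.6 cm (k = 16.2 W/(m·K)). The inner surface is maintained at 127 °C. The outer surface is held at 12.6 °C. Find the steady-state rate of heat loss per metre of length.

Q' = 67.1 kW/m

Q' = 2πk·ΔT/ln(r₂/r₁) = 2π × 16.2 × 114.4 / ln(0.226/0.190) = 67100 W/m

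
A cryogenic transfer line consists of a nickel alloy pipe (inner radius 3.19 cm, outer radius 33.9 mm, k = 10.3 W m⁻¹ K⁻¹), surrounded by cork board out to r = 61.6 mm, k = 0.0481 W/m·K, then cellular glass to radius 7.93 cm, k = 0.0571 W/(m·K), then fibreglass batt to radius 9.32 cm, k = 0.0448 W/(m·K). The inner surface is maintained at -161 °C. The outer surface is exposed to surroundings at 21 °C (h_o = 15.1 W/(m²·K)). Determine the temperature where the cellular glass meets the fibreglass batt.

T = -16.1 °C

Series thermal resistances, inner to outer:
  R'_nickel alloy = ln(0.0339/0.0319)/(2πk) = 0.06081/(2π·10.3) = 9.396×10^-4 m·K/W
  R'_cork board = ln(0.0616/0.0339)/(2πk) = 0.5972/(2π·0.0481) = 1.976 m·K/W
  R'_cellular glass = ln(0.0793/0.0616)/(2πk) = 0.2526/(2π·0.0571) = 0.7040 m·K/W
  R'_fibreglass batt = ln(0.0932/0.0793)/(2πk) = 0.1615/(2π·0.0448) = 0.5738 m·K/W
  R'_conv,out = 1/(2πr h) = 1/(2π·0.0932·15.1) = 0.1131 m·K/W
ΣR = 9.396×10^-4 + 1.976 + 0.7040 + 0.5738 + 0.1131 = 3.368 m·K/W
Q' = ΔT/ΣR = (-161 °C − 21 °C)/3.368 = -54.04 W/m
From the inner boundary to the cellular glass/fibreglass batt interface, ΣR_partial = 2.681 m·K/W.
T_interface = T_in − Q'·ΣR_partial = -161 °C − (-54.04)(2.681) = -16.1 °C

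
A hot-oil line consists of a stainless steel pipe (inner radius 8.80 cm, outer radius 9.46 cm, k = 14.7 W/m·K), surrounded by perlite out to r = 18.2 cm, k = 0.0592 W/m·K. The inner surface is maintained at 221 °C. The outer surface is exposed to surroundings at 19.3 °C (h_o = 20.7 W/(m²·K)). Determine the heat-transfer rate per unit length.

Series thermal resistances, inner to outer:
  R'_stainless steel = ln(0.0946/0.0880)/(2πk) = 0.07232/(2π·14.7) = 7.830×10^-4 m·K/W
  R'_perlite = ln(0.182/0.0946)/(2πk) = 0.6543/(2π·0.0592) = 1.759 m·K/W
  R'_conv,out = 1/(2πr h) = 1/(2π·0.182·20.7) = 0.04225 m·K/W
ΣR = 7.830×10^-4 + 1.759 + 0.04225 = 1.802 m·K/W
Q' = ΔT/ΣR = (221 °C − 19.3 °C)/1.802 = 112 W/m

Q' = 112 W/m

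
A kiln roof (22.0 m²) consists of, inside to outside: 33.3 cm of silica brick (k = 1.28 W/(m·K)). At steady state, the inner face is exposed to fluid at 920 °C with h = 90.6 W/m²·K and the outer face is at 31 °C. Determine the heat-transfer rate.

Resistance network (inner→outer):
  R_conv,in = 1/(hA) = 1/(90.6·22.0) = 5.017×10^-4 K/W
  R_silica brick = L/(kA) = 0.333/(1.28·22.0) = 0.01183 K/W
ΣR = 5.017×10^-4 + 0.01183 = 0.01233 K/W
Q = ΔT/ΣR = (920 °C − 31 °C)/0.01233 = 72100 W

Q = 72.1 kW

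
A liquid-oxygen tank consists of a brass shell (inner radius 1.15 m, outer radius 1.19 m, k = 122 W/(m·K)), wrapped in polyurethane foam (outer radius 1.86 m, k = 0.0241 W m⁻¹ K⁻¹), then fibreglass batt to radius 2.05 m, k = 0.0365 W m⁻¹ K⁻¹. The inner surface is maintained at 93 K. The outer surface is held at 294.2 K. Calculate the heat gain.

Q = 182 W

Treat each layer as a resistance in series:
  R_brass = (1/1.15 − 1/1.19)/(4πk) = 0.02923/(4π·122) = 1.907×10^-5 K/W
  R_polyurethane foam = (1/1.19 − 1/1.86)/(4πk) = 0.3027/(4π·0.0241) = 0.9995 K/W
  R_fibreglass batt = (1/1.86 − 1/2.05)/(4πk) = 0.04983/(4π·0.0365) = 0.1086 K/W
ΣR = 1.907×10^-5 + 0.9995 + 0.1086 = 1.108 K/W
Q = ΔT/ΣR = (93 K − 294.2 K)/1.108 = -182 W
(Negative Q ⇒ heat flows inward; heat gain = 182 W.)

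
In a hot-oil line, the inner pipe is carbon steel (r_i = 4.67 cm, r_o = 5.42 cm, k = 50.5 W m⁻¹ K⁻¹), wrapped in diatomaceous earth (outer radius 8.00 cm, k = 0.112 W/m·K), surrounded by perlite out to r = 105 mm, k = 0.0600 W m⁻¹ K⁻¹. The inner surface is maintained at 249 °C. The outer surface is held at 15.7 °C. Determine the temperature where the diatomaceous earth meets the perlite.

T = 148 °C

Series thermal resistances, inner to outer:
  R'_carbon steel = ln(0.0542/0.0467)/(2πk) = 0.1489/(2π·50.5) = 4.694×10^-4 m·K/W
  R'_diatomaceous earth = ln(0.0800/0.0542)/(2πk) = 0.3893/(2π·0.112) = 0.5533 m·K/W
  R'_perlite = ln(0.105/0.0800)/(2πk) = 0.2719/(2π·0.0600) = 0.7213 m·K/W
ΣR = 4.694×10^-4 + 0.5533 + 0.7213 = 1.275 m·K/W
Q' = ΔT/ΣR = (249 °C − 15.7 °C)/1.275 = 183.0 W/m
From the inner boundary to the diatomaceous earth/perlite interface, ΣR_partial = 0.5538 m·K/W.
T_interface = T_in − Q'·ΣR_partial = 249 °C − (183.0)(0.5538) = 148 °C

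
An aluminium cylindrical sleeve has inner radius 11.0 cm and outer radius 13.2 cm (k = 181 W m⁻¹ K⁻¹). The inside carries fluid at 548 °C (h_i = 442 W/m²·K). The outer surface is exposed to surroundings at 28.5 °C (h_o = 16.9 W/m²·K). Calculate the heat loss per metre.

Q' = 6.95 kW/m

Resistance network (inner→outer):
  R'_conv,in = 1/(2πr h) = 1/(2π·0.110·442) = 0.003273 m·K/W
  R'_aluminium = ln(0.132/0.110)/(2πk) = 0.1823/(2π·181) = 1.603×10^-4 m·K/W
  R'_conv,out = 1/(2πr h) = 1/(2π·0.132·16.9) = 0.07134 m·K/W
ΣR = 0.003273 + 1.603×10^-4 + 0.07134 = 0.07477 m·K/W
Q' = ΔT/ΣR = (548 °C − 28.5 °C)/0.07477 = 6950 W/m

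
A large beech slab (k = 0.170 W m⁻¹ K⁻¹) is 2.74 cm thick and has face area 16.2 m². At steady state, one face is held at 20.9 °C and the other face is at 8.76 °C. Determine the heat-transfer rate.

Q = kA·ΔT/L = 0.170 × 16.2 × |20.9 °C − 8.76 °C| / 0.0274 = 1220 W

Q = 1220 W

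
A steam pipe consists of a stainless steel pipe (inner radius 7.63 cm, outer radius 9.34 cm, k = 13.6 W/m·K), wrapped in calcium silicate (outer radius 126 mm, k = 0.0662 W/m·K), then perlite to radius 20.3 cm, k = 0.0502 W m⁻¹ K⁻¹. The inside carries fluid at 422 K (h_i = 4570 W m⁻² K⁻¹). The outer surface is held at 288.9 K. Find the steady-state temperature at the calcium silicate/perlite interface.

Resistance network (inner→outer):
  R'_conv,in = 1/(2πr h) = 1/(2π·0.0763·4570) = 4.564×10^-4 m·K/W
  R'_stainless steel = ln(0.0934/0.0763)/(2πk) = 0.2022/(2π·13.6) = 0.002366 m·K/W
  R'_calcium silicate = ln(0.126/0.0934)/(2πk) = 0.2994/(2π·0.0662) = 0.7198 m·K/W
  R'_perlite = ln(0.203/0.126)/(2πk) = 0.4769/(2π·0.0502) = 1.512 m·K/W
ΣR = 4.564×10^-4 + 0.002366 + 0.7198 + 1.512 = 2.235 m·K/W
Q' = ΔT/ΣR = (422 K − 288.9 K)/2.235 = 59.55 W/m
From the inner boundary to the calcium silicate/perlite interface, ΣR_partial = 0.7226 m·K/W.
T_interface = T_in − Q'·ΣR_partial = 422 K − (59.55)(0.7226) = 379 K

T = 379 K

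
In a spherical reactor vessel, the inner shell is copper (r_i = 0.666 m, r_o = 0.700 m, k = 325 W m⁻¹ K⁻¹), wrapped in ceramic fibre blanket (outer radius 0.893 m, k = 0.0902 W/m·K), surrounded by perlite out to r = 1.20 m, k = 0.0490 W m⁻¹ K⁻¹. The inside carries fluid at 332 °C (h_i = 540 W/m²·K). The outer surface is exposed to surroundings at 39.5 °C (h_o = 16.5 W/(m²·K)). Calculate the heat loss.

Series thermal resistances, inner to outer:
  R_conv,in = 1/(4πr²h) = 1/(4π·0.666²·540) = 3.322×10^-4 K/W
  R_copper = (1/0.666 − 1/0.700)/(4πk) = 0.07293/(4π·325) = 1.786×10^-5 K/W
  R_ceramic fibre blanket = (1/0.700 − 1/0.893)/(4πk) = 0.3088/(4π·0.0902) = 0.2724 K/W
  R_perlite = (1/0.893 − 1/1.20)/(4πk) = 0.2865/(4π·0.0490) = 0.4653 K/W
  R_conv,out = 1/(4πr²h) = 1/(4π·1.20²·16.5) = 0.003349 K/W
ΣR = 3.322×10^-4 + 1.786×10^-5 + 0.2724 + 0.4653 + 0.003349 = 0.7414 K/W
Q = ΔT/ΣR = (332 °C − 39.5 °C)/0.7414 = 395 W

Q = 395 W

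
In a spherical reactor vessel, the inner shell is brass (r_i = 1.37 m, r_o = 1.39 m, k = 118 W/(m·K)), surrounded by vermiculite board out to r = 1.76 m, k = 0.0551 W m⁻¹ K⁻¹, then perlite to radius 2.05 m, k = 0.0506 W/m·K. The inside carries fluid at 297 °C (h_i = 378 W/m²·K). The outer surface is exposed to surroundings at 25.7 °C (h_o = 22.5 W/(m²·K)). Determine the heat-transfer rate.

Series thermal resistances, inner to outer:
  R_conv,in = 1/(4πr²h) = 1/(4π·1.37²·378) = 1.122×10^-4 K/W
  R_brass = (1/1.37 − 1/1.39)/(4πk) = 0.01050/(4π·118) = 7.083×10^-6 K/W
  R_vermiculite board = (1/1.39 − 1/1.76)/(4πk) = 0.1512/(4π·0.0551) = 0.2184 K/W
  R_perlite = (1/1.76 − 1/2.05)/(4πk) = 0.08038/(4π·0.0506) = 0.1264 K/W
  R_conv,out = 1/(4πr²h) = 1/(4π·2.05²·22.5) = 8.416×10^-4 K/W
ΣR = 1.122×10^-4 + 7.083×10^-6 + 0.2184 + 0.1264 + 8.416×10^-4 = 0.3458 K/W
Q = ΔT/ΣR = (297 °C − 25.7 °C)/0.3458 = 785 W

Q = 785 W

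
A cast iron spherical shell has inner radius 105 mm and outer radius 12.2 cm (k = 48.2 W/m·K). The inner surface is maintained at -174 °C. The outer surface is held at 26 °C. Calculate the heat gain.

Q = 91.3 kW

Q = 4πk·ΔT/(1/r₁ − 1/r₂) = 4π × 48.2 × 200 / (1/0.105 − 1/0.122) = 91300 W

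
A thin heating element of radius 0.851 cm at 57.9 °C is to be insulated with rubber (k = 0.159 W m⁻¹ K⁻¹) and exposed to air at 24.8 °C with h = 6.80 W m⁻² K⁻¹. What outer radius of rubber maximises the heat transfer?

For a cylinder, r_cr = k_ins/h = 0.159/6.80 = 0.0234 m = 2.34 cm

r_cr = 2.34 cm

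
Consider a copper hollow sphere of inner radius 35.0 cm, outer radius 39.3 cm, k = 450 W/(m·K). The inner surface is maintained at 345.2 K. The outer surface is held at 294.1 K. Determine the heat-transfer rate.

Q = 9.24×10^5 W

Q = 4πk·ΔT/(1/r₁ − 1/r₂) = 4π × 450 × 51.1 / (1/0.350 − 1/0.393) = 9.24×10^5 W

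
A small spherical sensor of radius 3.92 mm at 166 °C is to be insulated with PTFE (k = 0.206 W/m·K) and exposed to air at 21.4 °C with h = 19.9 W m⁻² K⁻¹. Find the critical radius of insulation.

For a sphere, r_cr = 2k_ins/h = 2·0.206/19.9 = 0.0207 m = 2.07 cm

r_cr = 2.07 cm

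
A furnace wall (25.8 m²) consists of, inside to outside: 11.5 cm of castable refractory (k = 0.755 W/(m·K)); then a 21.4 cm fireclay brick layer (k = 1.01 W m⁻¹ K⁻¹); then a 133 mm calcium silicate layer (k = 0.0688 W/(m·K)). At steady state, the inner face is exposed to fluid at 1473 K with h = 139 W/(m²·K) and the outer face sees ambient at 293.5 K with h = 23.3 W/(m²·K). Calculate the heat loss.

Resistance network (inner→outer):
  R_conv,in = 1/(hA) = 1/(139·25.8) = 2.788×10^-4 K/W
  R_castable refractory = L/(kA) = 0.115/(0.755·25.8) = 0.005904 K/W
  R_fireclay brick = L/(kA) = 0.214/(1.01·25.8) = 0.008212 K/W
  R_calcium silicate = L/(kA) = 0.133/(0.0688·25.8) = 0.07493 K/W
  R_conv,out = 1/(hA) = 1/(23.3·25.8) = 0.001664 K/W
ΣR = 2.788×10^-4 + 0.005904 + 0.008212 + 0.07493 + 0.001664 = 0.09099 K/W
Q = ΔT/ΣR = (1473 K − 293.5 K)/0.09099 = 13000 W

Q = 13000 W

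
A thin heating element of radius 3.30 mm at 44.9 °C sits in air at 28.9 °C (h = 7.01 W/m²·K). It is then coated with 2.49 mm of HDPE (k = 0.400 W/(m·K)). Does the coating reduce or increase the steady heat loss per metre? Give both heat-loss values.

Critical radius for a cylinder: r_cr = k/h = 0.0571 m = 5.71 cm.
Outer radius after coating: r₂ = 0.00330 + 0.00249 = 0.00579 m.
Since r₁ < r_cr and r₂ ≤ r_cr, the coating moves toward the maximum at r_cr — heat loss rises.
Bare: R = 1/(2πr₁h) = 6.880 m·K/W; Q = 16/6.880 = 2.33 W/m.
Coated: R = R_cond + R_conv = 4.145 m·K/W; Q = 16/4.145 = 3.86 W/m.

increases: 2.33 → 3.86 W/m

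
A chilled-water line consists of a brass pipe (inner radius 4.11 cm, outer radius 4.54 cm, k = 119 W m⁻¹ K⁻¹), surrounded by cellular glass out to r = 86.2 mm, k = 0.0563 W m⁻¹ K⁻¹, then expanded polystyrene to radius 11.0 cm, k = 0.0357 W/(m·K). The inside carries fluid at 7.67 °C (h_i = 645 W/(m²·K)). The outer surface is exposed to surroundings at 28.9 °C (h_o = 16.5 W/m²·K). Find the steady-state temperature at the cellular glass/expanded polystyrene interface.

Series thermal resistances, inner to outer:
  R'_conv,in = 1/(2πr h) = 1/(2π·0.0411·645) = 0.006004 m·K/W
  R'_brass = ln(0.0454/0.0411)/(2πk) = 0.09950/(2π·119) = 1.331×10^-4 m·K/W
  R'_cellular glass = ln(0.0862/0.0454)/(2πk) = 0.6412/(2π·0.0563) = 1.812 m·K/W
  R'_expanded polystyrene = ln(0.110/0.0862)/(2πk) = 0.2438/(2π·0.0357) = 1.087 m·K/W
  R'_conv,out = 1/(2πr h) = 1/(2π·0.110·16.5) = 0.08769 m·K/W
ΣR = 0.006004 + 1.331×10^-4 + 1.812 + 1.087 + 0.08769 = 2.993 m·K/W
Q' = ΔT/ΣR = (7.67 °C − 28.9 °C)/2.993 = -7.093 W/m
From the inner boundary to the cellular glass/expanded polystyrene interface, ΣR_partial = 1.818 m·K/W.
T_interface = T_in − Q'·ΣR_partial = 7.67 °C − (-7.093)(1.818) = 20.6 °C

T = 20.6 °C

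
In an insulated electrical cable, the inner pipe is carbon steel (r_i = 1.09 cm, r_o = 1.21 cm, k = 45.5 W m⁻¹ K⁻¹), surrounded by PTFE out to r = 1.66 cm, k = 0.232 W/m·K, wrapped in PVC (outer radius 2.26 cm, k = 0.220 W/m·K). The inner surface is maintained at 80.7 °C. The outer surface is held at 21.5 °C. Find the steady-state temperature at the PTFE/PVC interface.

T = 51.5 °C

Treat each layer as a resistance in series:
  R'_carbon steel = ln(0.0121/0.0109)/(2πk) = 0.1044/(2π·45.5) = 3.653×10^-4 m·K/W
  R'_PTFE = ln(0.0166/0.0121)/(2πk) = 0.3162/(2π·0.232) = 0.2169 m·K/W
  R'_PVC = ln(0.0226/0.0166)/(2πk) = 0.3085/(2π·0.220) = 0.2232 m·K/W
ΣR = 3.653×10^-4 + 0.2169 + 0.2232 = 0.4405 m·K/W
Q' = ΔT/ΣR = (80.7 °C − 21.5 °C)/0.4405 = 134.4 W/m
From the inner boundary to the PTFE/PVC interface, ΣR_partial = 0.2173 m·K/W.
T_interface = T_in − Q'·ΣR_partial = 80.7 °C − (134.4)(0.2173) = 51.5 °C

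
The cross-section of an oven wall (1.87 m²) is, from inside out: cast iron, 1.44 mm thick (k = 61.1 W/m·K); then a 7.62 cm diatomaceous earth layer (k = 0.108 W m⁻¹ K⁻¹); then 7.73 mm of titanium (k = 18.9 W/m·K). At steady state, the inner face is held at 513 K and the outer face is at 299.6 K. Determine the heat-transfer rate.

Treat each layer as a resistance in series:
  R_cast iron = L/(kA) = 0.00144/(61.1·1.87) = 1.260×10^-5 K/W
  R_diatomaceous earth = L/(kA) = 0.0762/(0.108·1.87) = 0.3773 K/W
  R_titanium = L/(kA) = 0.00773/(18.9·1.87) = 2.187×10^-4 K/W
ΣR = 1.260×10^-5 + 0.3773 + 2.187×10^-4 = 0.3775 K/W
Q = ΔT/ΣR = (513 K − 299.6 K)/0.3775 = 565 W

Q = 565 W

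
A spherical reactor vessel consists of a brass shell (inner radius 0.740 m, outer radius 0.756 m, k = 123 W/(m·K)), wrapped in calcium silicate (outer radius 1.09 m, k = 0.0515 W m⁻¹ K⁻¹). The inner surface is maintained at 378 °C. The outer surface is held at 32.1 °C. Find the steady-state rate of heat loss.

Series thermal resistances, inner to outer:
  R_brass = (1/0.740 − 1/0.756)/(4πk) = 0.02860/(4π·123) = 1.850×10^-5 K/W
  R_calcium silicate = (1/0.756 − 1/1.09)/(4πk) = 0.4053/(4π·0.0515) = 0.6263 K/W
ΣR = 1.850×10^-5 + 0.6263 = 0.6263 K/W
Q = ΔT/ΣR = (378 °C − 32.1 °C)/0.6263 = 552 W

Q = 552 W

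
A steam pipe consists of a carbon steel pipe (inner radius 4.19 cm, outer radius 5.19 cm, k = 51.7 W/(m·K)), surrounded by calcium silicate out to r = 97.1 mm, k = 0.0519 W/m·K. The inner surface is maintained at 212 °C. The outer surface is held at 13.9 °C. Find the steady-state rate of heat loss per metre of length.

Resistance network (inner→outer):
  R'_carbon steel = ln(0.0519/0.0419)/(2πk) = 0.2140/(2π·51.7) = 6.589×10^-4 m·K/W
  R'_calcium silicate = ln(0.0971/0.0519)/(2πk) = 0.6264/(2π·0.0519) = 1.921 m·K/W
ΣR = 6.589×10^-4 + 1.921 = 1.922 m·K/W
Q' = ΔT/ΣR = (212 °C − 13.9 °C)/1.922 = 103 W/m

Q' = 103 W/m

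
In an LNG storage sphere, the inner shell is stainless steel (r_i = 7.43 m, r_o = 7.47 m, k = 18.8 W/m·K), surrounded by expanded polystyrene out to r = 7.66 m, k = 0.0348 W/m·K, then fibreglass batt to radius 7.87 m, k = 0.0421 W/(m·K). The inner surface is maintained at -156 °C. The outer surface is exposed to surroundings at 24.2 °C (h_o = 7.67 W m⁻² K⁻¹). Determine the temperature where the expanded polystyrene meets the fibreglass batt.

Resistance network (inner→outer):
  R_stainless steel = (1/7.43 − 1/7.47)/(4πk) = 7.207×10^-4/(4π·18.8) = 3.051×10^-6 K/W
  R_expanded polystyrene = (1/7.47 − 1/7.66)/(4πk) = 0.003321/(4π·0.0348) = 0.007593 K/W
  R_fibreglass batt = (1/7.66 − 1/7.87)/(4πk) = 0.003483/(4π·0.0421) = 0.006585 K/W
  R_conv,out = 1/(4πr²h) = 1/(4π·7.87²·7.67) = 1.675×10^-4 K/W
ΣR = 3.051×10^-6 + 0.007593 + 0.006585 + 1.675×10^-4 = 0.01435 K/W
Q = ΔT/ΣR = (-156 °C − 24.2 °C)/0.01435 = -12560 W
From the inner boundary to the expanded polystyrene/fibreglass batt interface, ΣR_partial = 0.007596 K/W.
T_interface = T_in − Q·ΣR_partial = -156 °C − (-12560)(0.007596) = -60.6 °C

T = -60.6 °C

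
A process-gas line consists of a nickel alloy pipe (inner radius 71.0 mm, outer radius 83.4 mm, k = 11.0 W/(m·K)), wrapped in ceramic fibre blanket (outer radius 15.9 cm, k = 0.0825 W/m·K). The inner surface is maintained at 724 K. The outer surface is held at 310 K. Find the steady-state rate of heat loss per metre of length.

Q' = 332 W/m

Treat each layer as a resistance in series:
  R'_nickel alloy = ln(0.0834/0.0710)/(2πk) = 0.1610/(2π·11.0) = 0.002329 m·K/W
  R'_ceramic fibre blanket = ln(0.159/0.0834)/(2πk) = 0.6453/(2π·0.0825) = 1.245 m·K/W
ΣR = 0.002329 + 1.245 = 1.247 m·K/W
Q' = ΔT/ΣR = (724 K − 310 K)/1.247 = 332 W/m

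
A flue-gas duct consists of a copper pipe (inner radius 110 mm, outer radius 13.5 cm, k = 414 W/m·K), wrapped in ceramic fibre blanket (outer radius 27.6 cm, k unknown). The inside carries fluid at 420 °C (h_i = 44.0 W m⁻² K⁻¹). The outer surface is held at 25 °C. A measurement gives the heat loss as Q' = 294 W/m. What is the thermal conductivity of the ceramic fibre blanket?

k = 0.0868 W/m·K

ΣR = ΔT/Q' = |420 − 25|/294 = 1.344 m·K/W
Known resistances:
  R'_conv,in = 1/(2πr h) = 1/(2π·0.110·44.0) = 0.03288 m·K/W
  R'_copper = ln(0.135/0.110)/(2πk) = 0.2048/(2π·414) = 7.873×10^-5 m·K/W
R_ceramic fibre blanket = ΣR − ΣR_known = 1.344 − 0.03296 = 1.311 m·K/W
ln(r₂/r₁)/(2πk) = 1.311 ⇒ k = 0.7151/(2π·1.311) = 0.0868 W/m·K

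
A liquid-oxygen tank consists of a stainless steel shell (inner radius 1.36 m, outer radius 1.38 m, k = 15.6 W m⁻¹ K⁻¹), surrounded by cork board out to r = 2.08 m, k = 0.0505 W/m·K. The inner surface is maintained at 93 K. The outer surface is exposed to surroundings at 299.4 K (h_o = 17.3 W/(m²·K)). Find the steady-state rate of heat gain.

Q = 536 W

Series thermal resistances, inner to outer:
  R_stainless steel = (1/1.36 − 1/1.38)/(4πk) = 0.01066/(4π·15.6) = 5.436×10^-5 K/W
  R_cork board = (1/1.38 − 1/2.08)/(4πk) = 0.2439/(4π·0.0505) = 0.3843 K/W
  R_conv,out = 1/(4πr²h) = 1/(4π·2.08²·17.3) = 0.001063 K/W
ΣR = 5.436×10^-5 + 0.3843 + 0.001063 = 0.3854 K/W
Q = ΔT/ΣR = (93 K − 299.4 K)/0.3854 = -536 W
(Negative Q ⇒ heat flows inward; heat gain = 536 W.)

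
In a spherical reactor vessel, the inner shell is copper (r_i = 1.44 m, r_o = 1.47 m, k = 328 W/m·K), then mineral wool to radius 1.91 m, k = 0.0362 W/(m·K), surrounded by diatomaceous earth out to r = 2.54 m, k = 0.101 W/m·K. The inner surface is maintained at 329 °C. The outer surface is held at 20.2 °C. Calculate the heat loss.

Q = 691 W

Resistance network (inner→outer):
  R_copper = (1/1.44 − 1/1.47)/(4πk) = 0.01417/(4π·328) = 3.438×10^-6 K/W
  R_mineral wool = (1/1.47 − 1/1.91)/(4πk) = 0.1567/(4π·0.0362) = 0.3445 K/W
  R_diatomaceous earth = (1/1.91 − 1/2.54)/(4πk) = 0.1299/(4π·0.101) = 0.1023 K/W
ΣR = 3.438×10^-6 + 0.3445 + 0.1023 = 0.4468 K/W
Q = ΔT/ΣR = (329 °C − 20.2 °C)/0.4468 = 691 W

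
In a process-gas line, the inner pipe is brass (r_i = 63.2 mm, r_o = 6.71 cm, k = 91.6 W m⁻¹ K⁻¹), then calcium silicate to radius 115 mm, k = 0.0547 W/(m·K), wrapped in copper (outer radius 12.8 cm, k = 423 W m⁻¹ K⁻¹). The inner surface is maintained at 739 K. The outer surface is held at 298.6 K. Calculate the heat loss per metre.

Q' = 281 W/m

Series thermal resistances, inner to outer:
  R'_brass = ln(0.0671/0.0632)/(2πk) = 0.05988/(2π·91.6) = 1.040×10^-4 m·K/W
  R'_calcium silicate = ln(0.115/0.0671)/(2πk) = 0.5387/(2π·0.0547) = 1.568 m·K/W
  R'_copper = ln(0.128/0.115)/(2πk) = 0.1071/(2π·423) = 4.030×10^-5 m·K/W
ΣR = 1.040×10^-4 + 1.568 + 4.030×10^-5 = 1.568 m·K/W
Q' = ΔT/ΣR = (739 K − 298.6 K)/1.568 = 281 W/m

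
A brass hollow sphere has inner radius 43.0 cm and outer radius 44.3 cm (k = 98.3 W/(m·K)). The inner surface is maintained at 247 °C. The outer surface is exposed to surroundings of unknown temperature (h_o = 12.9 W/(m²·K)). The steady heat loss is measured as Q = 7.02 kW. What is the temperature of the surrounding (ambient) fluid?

T_out = 25.9 °C

Sum the resistances:
  R_brass = (1/0.430 − 1/0.443)/(4πk) = 0.06825/(4π·98.3) = 5.525×10^-5 K/W
  R_conv,out = 1/(4πr²h) = 1/(4π·0.443²·12.9) = 0.03143 K/W
ΣR = 0.03149 K/W
ΔT = Q·ΣR = 7020 × 0.03149 = 221.1 K
Heat flows outward, so T_out = T_in − ΔT = 247 − 221.1 = 25.9 °C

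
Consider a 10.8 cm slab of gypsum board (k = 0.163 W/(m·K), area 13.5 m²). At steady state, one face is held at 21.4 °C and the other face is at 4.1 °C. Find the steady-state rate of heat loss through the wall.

Q = 352 W

Q = kA·ΔT/L = 0.163 × 13.5 × |21.4 °C − 4.1 °C| / 0.108 = 352 W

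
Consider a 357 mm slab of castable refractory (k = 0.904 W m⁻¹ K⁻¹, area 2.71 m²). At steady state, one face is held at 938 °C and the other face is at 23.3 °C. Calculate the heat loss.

Q = kA·ΔT/L = 0.904 × 2.71 × |938 °C − 23.3 °C| / 0.357 = 6280 W

Q = 6.28 kW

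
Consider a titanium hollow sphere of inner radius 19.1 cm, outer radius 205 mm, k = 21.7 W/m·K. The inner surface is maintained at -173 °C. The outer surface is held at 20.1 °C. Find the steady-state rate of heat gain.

Q = 4πk·ΔT/(1/r₁ − 1/r₂) = 4π × 21.7 × 193.1 / (1/0.191 − 1/0.205) = 1.47×10^5 W

Q = 147 kW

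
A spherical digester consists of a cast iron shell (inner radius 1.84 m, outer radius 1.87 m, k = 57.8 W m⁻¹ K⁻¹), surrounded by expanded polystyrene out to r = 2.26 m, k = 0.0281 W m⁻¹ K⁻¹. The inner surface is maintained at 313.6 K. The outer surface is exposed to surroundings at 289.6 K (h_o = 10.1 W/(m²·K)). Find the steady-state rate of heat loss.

Q = 91.3 W

Resistance network (inner→outer):
  R_cast iron = (1/1.84 − 1/1.87)/(4πk) = 0.008719/(4π·57.8) = 1.200×10^-5 K/W
  R_expanded polystyrene = (1/1.87 − 1/2.26)/(4πk) = 0.09228/(4π·0.0281) = 0.2613 K/W
  R_conv,out = 1/(4πr²h) = 1/(4π·2.26²·10.1) = 0.001543 K/W
ΣR = 1.200×10^-5 + 0.2613 + 0.001543 = 0.2629 K/W
Q = ΔT/ΣR = (313.6 K − 289.6 K)/0.2629 = 91.3 W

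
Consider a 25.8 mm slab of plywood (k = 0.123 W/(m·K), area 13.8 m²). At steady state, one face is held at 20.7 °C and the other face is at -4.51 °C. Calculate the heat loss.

Q = 1660 W

Q = kA·ΔT/L = 0.123 × 13.8 × |20.7 °C − -4.51 °C| / 0.0258 = 1660 W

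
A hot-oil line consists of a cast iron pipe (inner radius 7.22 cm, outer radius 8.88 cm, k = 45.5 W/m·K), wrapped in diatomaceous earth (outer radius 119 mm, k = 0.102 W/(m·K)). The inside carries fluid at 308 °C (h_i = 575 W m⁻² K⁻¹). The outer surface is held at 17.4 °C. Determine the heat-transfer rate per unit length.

Treat each layer as a resistance in series:
  R'_conv,in = 1/(2πr h) = 1/(2π·0.0722·575) = 0.003834 m·K/W
  R'_cast iron = ln(0.0888/0.0722)/(2πk) = 0.2069/(2π·45.5) = 7.239×10^-4 m·K/W
  R'_diatomaceous earth = ln(0.119/0.0888)/(2πk) = 0.2927/(2π·0.102) = 0.4568 m·K/W
ΣR = 0.003834 + 7.239×10^-4 + 0.4568 = 0.4614 m·K/W
Q' = ΔT/ΣR = (308 °C − 17.4 °C)/0.4614 = 630 W/m

Q' = 630 W/m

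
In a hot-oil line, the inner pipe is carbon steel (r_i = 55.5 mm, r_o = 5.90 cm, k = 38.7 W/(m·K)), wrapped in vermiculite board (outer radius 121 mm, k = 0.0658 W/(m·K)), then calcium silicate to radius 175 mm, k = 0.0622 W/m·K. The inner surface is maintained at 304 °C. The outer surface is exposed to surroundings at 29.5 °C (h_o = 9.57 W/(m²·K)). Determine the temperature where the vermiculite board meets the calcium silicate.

Treat each layer as a resistance in series:
  R'_carbon steel = ln(0.0590/0.0555)/(2πk) = 0.06115/(2π·38.7) = 2.515×10^-4 m·K/W
  R'_vermiculite board = ln(0.121/0.0590)/(2πk) = 0.7183/(2π·0.0658) = 1.737 m·K/W
  R'_calcium silicate = ln(0.175/0.121)/(2πk) = 0.3690/(2π·0.0622) = 0.9442 m·K/W
  R'_conv,out = 1/(2πr h) = 1/(2π·0.175·9.57) = 0.09503 m·K/W
ΣR = 2.515×10^-4 + 1.737 + 0.9442 + 0.09503 = 2.776 m·K/W
Q' = ΔT/ΣR = (304 °C − 29.5 °C)/2.776 = 98.88 W/m
From the inner boundary to the vermiculite board/calcium silicate interface, ΣR_partial = 1.737 m·K/W.
T_interface = T_in − Q'·ΣR_partial = 304 °C − (98.88)(1.737) = 132 °C

T = 132 °C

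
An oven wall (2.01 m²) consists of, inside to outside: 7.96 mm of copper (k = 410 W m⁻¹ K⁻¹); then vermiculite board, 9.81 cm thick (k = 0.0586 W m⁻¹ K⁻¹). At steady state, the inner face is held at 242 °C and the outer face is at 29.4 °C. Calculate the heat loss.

Resistance network (inner→outer):
  R_copper = L/(kA) = 0.00796/(410·2.01) = 9.659×10^-6 K/W
  R_vermiculite board = L/(kA) = 0.0981/(0.0586·2.01) = 0.8329 K/W
ΣR = 9.659×10^-6 + 0.8329 = 0.8329 K/W
Q = ΔT/ΣR = (242 °C − 29.4 °C)/0.8329 = 255 W

Q = 255 W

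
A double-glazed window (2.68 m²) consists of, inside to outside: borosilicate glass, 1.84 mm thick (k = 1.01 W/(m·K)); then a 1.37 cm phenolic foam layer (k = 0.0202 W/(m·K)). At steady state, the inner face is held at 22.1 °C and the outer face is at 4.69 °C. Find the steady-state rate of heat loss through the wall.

Q = 68.6 W

Resistance network (inner→outer):
  R_borosilicate glass = L/(kA) = 0.00184/(1.01·2.68) = 6.798×10^-4 K/W
  R_phenolic foam = L/(kA) = 0.0137/(0.0202·2.68) = 0.2531 K/W
ΣR = 6.798×10^-4 + 0.2531 = 0.2538 K/W
Q = ΔT/ΣR = (22.1 °C − 4.69 °C)/0.2538 = 68.6 W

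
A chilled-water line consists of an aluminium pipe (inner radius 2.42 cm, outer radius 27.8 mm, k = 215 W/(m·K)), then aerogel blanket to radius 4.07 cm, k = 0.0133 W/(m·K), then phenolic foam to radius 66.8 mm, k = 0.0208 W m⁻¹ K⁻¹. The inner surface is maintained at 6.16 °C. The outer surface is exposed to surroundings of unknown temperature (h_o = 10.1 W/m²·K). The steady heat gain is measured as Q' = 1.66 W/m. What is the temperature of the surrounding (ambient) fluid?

T_out = 20.4 °C

Sum the resistances:
  R'_aluminium = ln(0.0278/0.0242)/(2πk) = 0.1387/(2π·215) = 1.027×10^-4 m·K/W
  R'_aerogel blanket = ln(0.0407/0.0278)/(2πk) = 0.3812/(2π·0.0133) = 4.562 m·K/W
  R'_phenolic foam = ln(0.0668/0.0407)/(2πk) = 0.4955/(2π·0.0208) = 3.791 m·K/W
  R'_conv,out = 1/(2πr h) = 1/(2π·0.0668·10.1) = 0.2359 m·K/W
ΣR = 8.589 m·K/W
ΔT = Q'·ΣR = 1.66 × 8.589 = 14.26 K
Heat flows inward, so T_out = T_in + ΔT = 6.16 + 14.26 = 20.4 °C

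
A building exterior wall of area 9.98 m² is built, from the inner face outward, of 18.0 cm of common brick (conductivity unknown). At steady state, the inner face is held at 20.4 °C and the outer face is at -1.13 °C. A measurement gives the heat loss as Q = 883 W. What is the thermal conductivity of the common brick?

ΣR = ΔT/Q = |20.4 − -1.13|/883 = 0.02438 K/W
L/(kA) = 0.02438 ⇒ k = 0.180/(0.02438·9.98) = 0.740 W/m·K

k = 0.740 W/m·K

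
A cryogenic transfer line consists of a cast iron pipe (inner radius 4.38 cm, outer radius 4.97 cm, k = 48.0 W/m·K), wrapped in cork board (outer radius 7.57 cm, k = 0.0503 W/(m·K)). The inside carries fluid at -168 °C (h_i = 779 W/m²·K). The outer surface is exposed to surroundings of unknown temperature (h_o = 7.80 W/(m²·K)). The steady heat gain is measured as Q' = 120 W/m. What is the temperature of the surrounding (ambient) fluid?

T_out = 24.7 °C

Series resistances:
  R'_conv,in = 1/(2πr h) = 1/(2π·0.0438·779) = 0.004665 m·K/W
  R'_cast iron = ln(0.0497/0.0438)/(2πk) = 0.1264/(2π·48.0) = 4.190×10^-4 m·K/W
  R'_cork board = ln(0.0757/0.0497)/(2πk) = 0.4208/(2π·0.0503) = 1.331 m·K/W
  R'_conv,out = 1/(2πr h) = 1/(2π·0.0757·7.80) = 0.2695 m·K/W
ΣR = 1.606 m·K/W
ΔT = Q'·ΣR = 120 × 1.606 = 192.7 K
Heat flows inward, so T_out = T_in + ΔT = -168 + 192.7 = 24.7 °C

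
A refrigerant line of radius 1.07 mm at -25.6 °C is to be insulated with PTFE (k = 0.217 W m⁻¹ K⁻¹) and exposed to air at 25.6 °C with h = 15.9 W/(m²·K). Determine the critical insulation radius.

For a cylinder, r_cr = k_ins/h = 0.217/15.9 = 0.0136 m = 1.36 cm

r_cr = 1.36 cm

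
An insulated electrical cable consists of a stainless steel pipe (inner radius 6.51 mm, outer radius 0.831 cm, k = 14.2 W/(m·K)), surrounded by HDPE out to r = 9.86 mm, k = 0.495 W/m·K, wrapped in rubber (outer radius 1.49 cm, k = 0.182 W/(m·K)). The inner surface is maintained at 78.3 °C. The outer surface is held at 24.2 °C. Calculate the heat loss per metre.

Resistance network (inner→outer):
  R'_stainless steel = ln(0.00831/0.00651)/(2πk) = 0.2441/(2π·14.2) = 0.002736 m·K/W
  R'_HDPE = ln(0.00986/0.00831)/(2πk) = 0.1710/(2π·0.495) = 0.05499 m·K/W
  R'_rubber = ln(0.0149/0.00986)/(2πk) = 0.4129/(2π·0.182) = 0.3611 m·K/W
ΣR = 0.002736 + 0.05499 + 0.3611 = 0.4188 m·K/W
Q' = ΔT/ΣR = (78.3 °C − 24.2 °C)/0.4188 = 129 W/m

Q' = 129 W/m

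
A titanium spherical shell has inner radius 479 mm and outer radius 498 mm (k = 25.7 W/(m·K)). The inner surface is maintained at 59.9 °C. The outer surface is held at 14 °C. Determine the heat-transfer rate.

Q = 4πk·ΔT/(1/r₁ − 1/r₂) = 4π × 25.7 × 45.9 / (1/0.479 − 1/0.498) = 1.86×10^5 W

Q = 186 kW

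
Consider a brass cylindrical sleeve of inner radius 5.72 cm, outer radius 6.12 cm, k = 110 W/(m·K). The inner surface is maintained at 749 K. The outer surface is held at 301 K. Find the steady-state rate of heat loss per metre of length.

Q' = 4580 kW/m

Q' = 2πk·ΔT/ln(r₂/r₁) = 2π × 110 × 448 / ln(0.0612/0.0572) = 4.58×10^6 W/m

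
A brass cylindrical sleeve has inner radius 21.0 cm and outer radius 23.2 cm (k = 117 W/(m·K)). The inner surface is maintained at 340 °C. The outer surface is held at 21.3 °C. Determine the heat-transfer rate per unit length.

Q' = 2.35×10^6 W/m

Q' = 2πk·ΔT/ln(r₂/r₁) = 2π × 117 × 318.7 / ln(0.232/0.210) = 2.35×10^6 W/m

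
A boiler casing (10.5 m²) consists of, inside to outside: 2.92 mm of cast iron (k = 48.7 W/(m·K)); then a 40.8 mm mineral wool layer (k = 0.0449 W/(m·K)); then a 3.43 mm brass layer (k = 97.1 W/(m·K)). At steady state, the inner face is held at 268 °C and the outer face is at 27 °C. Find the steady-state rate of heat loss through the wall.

Q = 2.78 kW

Resistance network (inner→outer):
  R_cast iron = L/(kA) = 0.00292/(48.7·10.5) = 5.710×10^-6 K/W
  R_mineral wool = L/(kA) = 0.0408/(0.0449·10.5) = 0.08654 K/W
  R_brass = L/(kA) = 0.00343/(97.1·10.5) = 3.364×10^-6 K/W
ΣR = 5.710×10^-6 + 0.08654 + 3.364×10^-6 = 0.08655 K/W
Q = ΔT/ΣR = (268 °C − 27 °C)/0.08655 = 2780 W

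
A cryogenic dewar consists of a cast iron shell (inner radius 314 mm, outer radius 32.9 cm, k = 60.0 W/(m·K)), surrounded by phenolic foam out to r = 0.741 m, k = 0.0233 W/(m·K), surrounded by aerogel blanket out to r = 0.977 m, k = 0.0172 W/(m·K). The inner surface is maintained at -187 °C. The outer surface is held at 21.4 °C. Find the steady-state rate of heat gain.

Treat each layer as a resistance in series:
  R_cast iron = (1/0.314 − 1/0.329)/(4πk) = 0.1452/(4π·60.0) = 1.926×10^-4 K/W
  R_phenolic foam = (1/0.329 − 1/0.741)/(4πk) = 1.690/(4π·0.0233) = 5.772 K/W
  R_aerogel blanket = (1/0.741 − 1/0.977)/(4πk) = 0.3260/(4π·0.0172) = 1.508 K/W
ΣR = 1.926×10^-4 + 5.772 + 1.508 = 7.280 K/W
Q = ΔT/ΣR = (-187 °C − 21.4 °C)/7.280 = -28.6 W
(Negative Q ⇒ heat flows inward; heat gain = 28.6 W.)

Q = 28.6 W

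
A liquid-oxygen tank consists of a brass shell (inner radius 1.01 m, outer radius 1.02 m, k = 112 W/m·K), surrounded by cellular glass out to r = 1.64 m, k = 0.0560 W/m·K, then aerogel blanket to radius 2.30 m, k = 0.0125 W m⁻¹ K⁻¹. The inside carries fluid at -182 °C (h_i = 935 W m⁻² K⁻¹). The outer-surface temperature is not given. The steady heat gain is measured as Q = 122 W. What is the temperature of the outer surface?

Series resistances:
  R_conv,in = 1/(4πr²h) = 1/(4π·1.01²·935) = 8.343×10^-5 K/W
  R_brass = (1/1.01 − 1/1.02)/(4πk) = 0.009707/(4π·112) = 6.897×10^-6 K/W
  R_cellular glass = (1/1.02 − 1/1.64)/(4πk) = 0.3706/(4π·0.0560) = 0.5267 K/W
  R_aerogel blanket = (1/1.64 − 1/2.30)/(4πk) = 0.1750/(4π·0.0125) = 1.114 K/W
ΣR = 1.641 K/W
ΔT = Q·ΣR = 122 × 1.641 = 200.2 K
Heat flows inward, so T_out = T_in + ΔT = -182 + 200.2 = 18.2 °C

T_out = 18.2 °C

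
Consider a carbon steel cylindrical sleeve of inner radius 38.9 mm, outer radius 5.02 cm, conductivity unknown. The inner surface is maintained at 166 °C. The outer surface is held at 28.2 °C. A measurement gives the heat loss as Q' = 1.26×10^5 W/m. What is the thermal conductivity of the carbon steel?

k = 37.1 W/m·K

ΣR = ΔT/Q' = |166 − 28.2|/1.26×10^5 = 0.001094 m·K/W
ln(r₂/r₁)/(2πk) = 0.001094 ⇒ k = 0.2550/(2π·0.001094) = 37.1 W/m·K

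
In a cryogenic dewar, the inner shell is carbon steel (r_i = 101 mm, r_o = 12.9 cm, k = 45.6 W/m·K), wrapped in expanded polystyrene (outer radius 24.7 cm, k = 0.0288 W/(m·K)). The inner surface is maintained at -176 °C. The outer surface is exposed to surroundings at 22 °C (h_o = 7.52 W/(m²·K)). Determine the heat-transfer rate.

Treat each layer as a resistance in series:
  R_carbon steel = (1/0.101 − 1/0.129)/(4πk) = 2.149/(4π·45.6) = 0.003750 K/W
  R_expanded polystyrene = (1/0.129 − 1/0.247)/(4πk) = 3.703/(4π·0.0288) = 10.23 K/W
  R_conv,out = 1/(4πr²h) = 1/(4π·0.247²·7.52) = 0.1735 K/W
ΣR = 0.003750 + 10.23 + 0.1735 = 10.41 K/W
Q = ΔT/ΣR = (-176 °C − 22 °C)/10.41 = -19.0 W
(Negative Q ⇒ heat flows inward; heat gain = 19.0 W.)

Q = 19.0 W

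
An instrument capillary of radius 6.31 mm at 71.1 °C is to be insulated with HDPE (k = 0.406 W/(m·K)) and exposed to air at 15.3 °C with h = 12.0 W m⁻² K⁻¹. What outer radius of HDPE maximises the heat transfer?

r_cr = 3.38 cm

For a cylinder, r_cr = k_ins/h = 0.406/12.0 = 0.0338 m = 3.38 cm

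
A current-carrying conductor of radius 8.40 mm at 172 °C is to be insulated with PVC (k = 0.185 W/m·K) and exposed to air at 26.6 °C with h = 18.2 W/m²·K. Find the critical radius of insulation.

For a cylinder, r_cr = k_ins/h = 0.185/18.2 = 0.0102 m = 1.02 cm

r_cr = 1.02 cm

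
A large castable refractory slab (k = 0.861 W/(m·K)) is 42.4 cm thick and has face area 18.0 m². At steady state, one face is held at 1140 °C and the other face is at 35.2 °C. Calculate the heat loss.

Q = kA·ΔT/L = 0.861 × 18.0 × |1140 °C − 35.2 °C| / 0.424 = 40400 W

Q = 40400 W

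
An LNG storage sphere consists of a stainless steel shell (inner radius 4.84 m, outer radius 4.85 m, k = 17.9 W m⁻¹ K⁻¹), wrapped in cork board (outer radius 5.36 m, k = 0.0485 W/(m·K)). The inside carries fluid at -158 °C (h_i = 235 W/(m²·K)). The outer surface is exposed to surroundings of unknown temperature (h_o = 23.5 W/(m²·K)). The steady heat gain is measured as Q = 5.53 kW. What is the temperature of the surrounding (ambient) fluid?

T_out = 20.7 °C

Sum the resistances:
  R_conv,in = 1/(4πr²h) = 1/(4π·4.84²·235) = 1.446×10^-5 K/W
  R_stainless steel = (1/4.84 − 1/4.85)/(4πk) = 4.260×10^-4/(4π·17.9) = 1.894×10^-6 K/W
  R_cork board = (1/4.85 − 1/5.36)/(4πk) = 0.01962/(4π·0.0485) = 0.03219 K/W
  R_conv,out = 1/(4πr²h) = 1/(4π·5.36²·23.5) = 1.179×10^-4 K/W
ΣR = 0.03232 K/W
ΔT = Q·ΣR = 5530 × 0.03232 = 178.7 K
Heat flows inward, so T_out = T_in + ΔT = -158 + 178.7 = 20.7 °C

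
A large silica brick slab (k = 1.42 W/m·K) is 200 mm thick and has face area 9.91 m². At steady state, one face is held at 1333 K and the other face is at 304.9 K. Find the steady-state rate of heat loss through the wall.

Q = 72.3 kW

Q = kA·ΔT/L = 1.42 × 9.91 × |1333 K − 304.9 K| / 0.200 = 72300 W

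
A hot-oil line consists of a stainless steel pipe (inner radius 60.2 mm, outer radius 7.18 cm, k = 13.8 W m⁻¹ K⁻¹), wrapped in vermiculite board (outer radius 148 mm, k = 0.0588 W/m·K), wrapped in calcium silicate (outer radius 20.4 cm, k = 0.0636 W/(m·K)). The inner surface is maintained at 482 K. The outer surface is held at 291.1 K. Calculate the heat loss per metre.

Q' = 69.1 W/m

Treat each layer as a resistance in series:
  R'_stainless steel = ln(0.0718/0.0602)/(2πk) = 0.1762/(2π·13.8) = 0.002032 m·K/W
  R'_vermiculite board = ln(0.148/0.0718)/(2πk) = 0.7233/(2π·0.0588) = 1.958 m·K/W
  R'_calcium silicate = ln(0.204/0.148)/(2πk) = 0.3209/(2π·0.0636) = 0.8031 m·K/W
ΣR = 0.002032 + 1.958 + 0.8031 = 2.763 m·K/W
Q' = ΔT/ΣR = (482 K − 291.1 K)/2.763 = 69.1 W/m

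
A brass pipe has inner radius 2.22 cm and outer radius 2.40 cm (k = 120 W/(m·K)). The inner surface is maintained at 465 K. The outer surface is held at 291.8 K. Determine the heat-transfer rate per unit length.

Q' = 2πk·ΔT/ln(r₂/r₁) = 2π × 120 × 173.2 / ln(0.0240/0.0222) = 1.68×10^6 W/m

Q' = 1680 kW/m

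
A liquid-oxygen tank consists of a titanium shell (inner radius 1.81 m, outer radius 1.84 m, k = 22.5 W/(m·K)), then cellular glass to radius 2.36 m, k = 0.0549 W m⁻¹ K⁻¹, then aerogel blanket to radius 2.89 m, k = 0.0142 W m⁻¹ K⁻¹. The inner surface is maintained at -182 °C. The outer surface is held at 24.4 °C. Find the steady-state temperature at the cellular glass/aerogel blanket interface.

T = -123 °C

Treat each layer as a resistance in series:
  R_titanium = (1/1.81 − 1/1.84)/(4πk) = 0.009008/(4π·22.5) = 3.186×10^-5 K/W
  R_cellular glass = (1/1.84 − 1/2.36)/(4πk) = 0.1197/(4π·0.0549) = 0.1736 K/W
  R_aerogel blanket = (1/2.36 − 1/2.89)/(4πk) = 0.07771/(4π·0.0142) = 0.4355 K/W
ΣR = 3.186×10^-5 + 0.1736 + 0.4355 = 0.6091 K/W
Q = ΔT/ΣR = (-182 °C − 24.4 °C)/0.6091 = -338.9 W
From the inner boundary to the cellular glass/aerogel blanket interface, ΣR_partial = 0.1736 K/W.
T_interface = T_in − Q·ΣR_partial = -182 °C − (-338.9)(0.1736) = -123 °C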